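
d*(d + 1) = d^2 + d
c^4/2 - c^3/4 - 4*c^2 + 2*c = c*(c/2 + sqrt(2))*(c - 1/2)*(c - 2*sqrt(2))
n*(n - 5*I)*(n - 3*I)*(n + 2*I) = n^4 - 6*I*n^3 + n^2 - 30*I*n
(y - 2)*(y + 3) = y^2 + y - 6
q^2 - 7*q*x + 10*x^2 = (q - 5*x)*(q - 2*x)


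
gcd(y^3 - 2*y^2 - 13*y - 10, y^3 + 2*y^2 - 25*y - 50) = y^2 - 3*y - 10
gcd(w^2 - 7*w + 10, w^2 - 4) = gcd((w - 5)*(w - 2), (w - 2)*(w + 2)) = w - 2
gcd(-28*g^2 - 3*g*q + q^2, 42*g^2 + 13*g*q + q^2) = 1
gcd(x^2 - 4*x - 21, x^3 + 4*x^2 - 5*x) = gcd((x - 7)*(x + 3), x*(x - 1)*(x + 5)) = 1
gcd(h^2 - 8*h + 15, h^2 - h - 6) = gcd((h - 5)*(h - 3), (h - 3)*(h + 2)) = h - 3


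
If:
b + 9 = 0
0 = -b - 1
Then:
No Solution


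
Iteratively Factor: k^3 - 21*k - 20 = (k + 4)*(k^2 - 4*k - 5) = (k + 1)*(k + 4)*(k - 5)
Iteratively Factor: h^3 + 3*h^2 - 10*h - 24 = (h + 4)*(h^2 - h - 6) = (h + 2)*(h + 4)*(h - 3)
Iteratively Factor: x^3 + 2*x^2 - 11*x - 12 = (x + 1)*(x^2 + x - 12) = (x + 1)*(x + 4)*(x - 3)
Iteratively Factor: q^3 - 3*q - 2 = (q + 1)*(q^2 - q - 2) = (q + 1)^2*(q - 2)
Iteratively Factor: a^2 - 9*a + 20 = (a - 5)*(a - 4)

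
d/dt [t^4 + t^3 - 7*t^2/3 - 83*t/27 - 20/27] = 4*t^3 + 3*t^2 - 14*t/3 - 83/27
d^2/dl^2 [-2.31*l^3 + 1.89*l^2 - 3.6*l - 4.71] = 3.78 - 13.86*l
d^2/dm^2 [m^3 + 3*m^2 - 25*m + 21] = 6*m + 6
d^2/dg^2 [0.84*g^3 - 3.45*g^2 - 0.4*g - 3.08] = 5.04*g - 6.9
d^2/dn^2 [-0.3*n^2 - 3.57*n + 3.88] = -0.600000000000000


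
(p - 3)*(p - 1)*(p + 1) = p^3 - 3*p^2 - p + 3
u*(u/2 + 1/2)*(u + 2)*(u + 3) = u^4/2 + 3*u^3 + 11*u^2/2 + 3*u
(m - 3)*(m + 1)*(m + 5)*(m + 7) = m^4 + 10*m^3 + 8*m^2 - 106*m - 105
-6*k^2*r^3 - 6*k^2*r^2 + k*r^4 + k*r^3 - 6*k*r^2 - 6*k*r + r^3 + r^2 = r*(-6*k + r)*(r + 1)*(k*r + 1)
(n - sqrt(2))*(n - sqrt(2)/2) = n^2 - 3*sqrt(2)*n/2 + 1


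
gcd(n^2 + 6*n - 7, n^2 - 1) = n - 1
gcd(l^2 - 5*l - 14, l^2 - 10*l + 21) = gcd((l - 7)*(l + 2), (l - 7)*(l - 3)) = l - 7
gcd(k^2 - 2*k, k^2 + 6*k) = k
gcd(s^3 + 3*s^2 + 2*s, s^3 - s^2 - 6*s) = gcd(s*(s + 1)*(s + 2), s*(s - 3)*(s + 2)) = s^2 + 2*s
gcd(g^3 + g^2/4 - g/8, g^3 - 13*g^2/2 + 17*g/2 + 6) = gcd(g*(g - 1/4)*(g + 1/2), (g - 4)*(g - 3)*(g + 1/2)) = g + 1/2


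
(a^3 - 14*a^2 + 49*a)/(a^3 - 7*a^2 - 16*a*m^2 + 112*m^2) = a*(a - 7)/(a^2 - 16*m^2)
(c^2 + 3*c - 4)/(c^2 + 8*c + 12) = (c^2 + 3*c - 4)/(c^2 + 8*c + 12)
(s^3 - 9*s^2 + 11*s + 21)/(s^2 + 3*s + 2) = (s^2 - 10*s + 21)/(s + 2)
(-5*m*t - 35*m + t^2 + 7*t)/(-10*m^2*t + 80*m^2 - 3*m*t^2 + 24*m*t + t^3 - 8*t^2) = (t + 7)/(2*m*t - 16*m + t^2 - 8*t)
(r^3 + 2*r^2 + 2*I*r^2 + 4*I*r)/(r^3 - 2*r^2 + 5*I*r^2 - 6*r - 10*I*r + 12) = r*(r + 2)/(r^2 + r*(-2 + 3*I) - 6*I)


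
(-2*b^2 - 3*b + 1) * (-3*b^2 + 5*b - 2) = 6*b^4 - b^3 - 14*b^2 + 11*b - 2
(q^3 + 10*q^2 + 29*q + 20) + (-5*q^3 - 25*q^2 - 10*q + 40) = -4*q^3 - 15*q^2 + 19*q + 60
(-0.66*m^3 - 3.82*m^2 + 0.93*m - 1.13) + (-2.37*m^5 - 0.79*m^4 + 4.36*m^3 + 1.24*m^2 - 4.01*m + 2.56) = -2.37*m^5 - 0.79*m^4 + 3.7*m^3 - 2.58*m^2 - 3.08*m + 1.43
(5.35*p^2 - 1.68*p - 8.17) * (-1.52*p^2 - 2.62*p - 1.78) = -8.132*p^4 - 11.4634*p^3 + 7.297*p^2 + 24.3958*p + 14.5426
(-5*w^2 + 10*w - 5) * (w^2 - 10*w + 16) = -5*w^4 + 60*w^3 - 185*w^2 + 210*w - 80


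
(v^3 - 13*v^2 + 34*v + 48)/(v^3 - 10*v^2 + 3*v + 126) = (v^2 - 7*v - 8)/(v^2 - 4*v - 21)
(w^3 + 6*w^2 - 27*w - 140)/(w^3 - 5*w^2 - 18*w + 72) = (w^2 + 2*w - 35)/(w^2 - 9*w + 18)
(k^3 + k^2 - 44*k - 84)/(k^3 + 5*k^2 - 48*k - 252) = (k + 2)/(k + 6)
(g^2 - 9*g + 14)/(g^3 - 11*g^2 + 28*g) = (g - 2)/(g*(g - 4))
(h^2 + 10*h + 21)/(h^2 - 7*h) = (h^2 + 10*h + 21)/(h*(h - 7))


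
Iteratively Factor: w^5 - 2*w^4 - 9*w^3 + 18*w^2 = (w)*(w^4 - 2*w^3 - 9*w^2 + 18*w) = w*(w - 2)*(w^3 - 9*w) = w^2*(w - 2)*(w^2 - 9) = w^2*(w - 2)*(w + 3)*(w - 3)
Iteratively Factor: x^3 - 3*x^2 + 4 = (x - 2)*(x^2 - x - 2) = (x - 2)^2*(x + 1)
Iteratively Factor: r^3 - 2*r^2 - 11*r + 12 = (r - 4)*(r^2 + 2*r - 3) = (r - 4)*(r - 1)*(r + 3)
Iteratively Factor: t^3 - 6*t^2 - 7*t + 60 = (t - 5)*(t^2 - t - 12) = (t - 5)*(t - 4)*(t + 3)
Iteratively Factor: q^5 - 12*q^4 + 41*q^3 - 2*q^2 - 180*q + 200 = (q - 5)*(q^4 - 7*q^3 + 6*q^2 + 28*q - 40) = (q - 5)*(q + 2)*(q^3 - 9*q^2 + 24*q - 20) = (q - 5)*(q - 2)*(q + 2)*(q^2 - 7*q + 10) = (q - 5)*(q - 2)^2*(q + 2)*(q - 5)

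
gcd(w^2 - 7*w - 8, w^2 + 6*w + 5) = w + 1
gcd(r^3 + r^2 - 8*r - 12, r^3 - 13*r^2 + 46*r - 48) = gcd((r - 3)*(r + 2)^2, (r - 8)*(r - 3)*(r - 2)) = r - 3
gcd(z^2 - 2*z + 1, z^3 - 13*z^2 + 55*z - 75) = 1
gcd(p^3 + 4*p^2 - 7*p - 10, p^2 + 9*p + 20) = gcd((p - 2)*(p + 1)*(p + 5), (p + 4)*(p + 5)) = p + 5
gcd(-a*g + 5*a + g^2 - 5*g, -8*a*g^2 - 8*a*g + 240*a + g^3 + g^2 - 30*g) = g - 5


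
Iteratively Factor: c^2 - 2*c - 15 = (c - 5)*(c + 3)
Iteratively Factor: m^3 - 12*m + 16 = (m - 2)*(m^2 + 2*m - 8) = (m - 2)^2*(m + 4)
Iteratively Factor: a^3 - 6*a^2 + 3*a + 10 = (a - 5)*(a^2 - a - 2) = (a - 5)*(a + 1)*(a - 2)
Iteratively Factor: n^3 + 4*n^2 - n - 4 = (n - 1)*(n^2 + 5*n + 4) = (n - 1)*(n + 4)*(n + 1)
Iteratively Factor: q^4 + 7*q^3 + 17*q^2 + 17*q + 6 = (q + 1)*(q^3 + 6*q^2 + 11*q + 6) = (q + 1)^2*(q^2 + 5*q + 6) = (q + 1)^2*(q + 3)*(q + 2)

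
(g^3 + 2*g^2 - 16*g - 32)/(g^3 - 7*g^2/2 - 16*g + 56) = 2*(g + 2)/(2*g - 7)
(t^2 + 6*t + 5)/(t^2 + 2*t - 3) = (t^2 + 6*t + 5)/(t^2 + 2*t - 3)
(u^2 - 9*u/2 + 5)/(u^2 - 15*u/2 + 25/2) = (u - 2)/(u - 5)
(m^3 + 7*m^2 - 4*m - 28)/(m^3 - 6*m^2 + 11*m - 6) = (m^2 + 9*m + 14)/(m^2 - 4*m + 3)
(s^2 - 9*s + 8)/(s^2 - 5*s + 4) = (s - 8)/(s - 4)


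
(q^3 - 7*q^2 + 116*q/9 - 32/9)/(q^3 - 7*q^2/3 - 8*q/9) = (3*q^2 - 13*q + 4)/(q*(3*q + 1))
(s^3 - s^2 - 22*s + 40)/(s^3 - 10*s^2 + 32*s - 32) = (s + 5)/(s - 4)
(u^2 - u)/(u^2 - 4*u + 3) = u/(u - 3)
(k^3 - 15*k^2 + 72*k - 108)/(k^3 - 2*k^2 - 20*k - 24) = (k^2 - 9*k + 18)/(k^2 + 4*k + 4)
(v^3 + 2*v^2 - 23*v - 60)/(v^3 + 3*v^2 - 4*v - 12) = (v^2 - v - 20)/(v^2 - 4)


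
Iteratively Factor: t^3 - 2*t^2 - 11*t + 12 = (t + 3)*(t^2 - 5*t + 4) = (t - 4)*(t + 3)*(t - 1)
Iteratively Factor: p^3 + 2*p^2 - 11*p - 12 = (p - 3)*(p^2 + 5*p + 4) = (p - 3)*(p + 4)*(p + 1)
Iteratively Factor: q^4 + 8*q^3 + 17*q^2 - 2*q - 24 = (q + 4)*(q^3 + 4*q^2 + q - 6) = (q + 2)*(q + 4)*(q^2 + 2*q - 3) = (q - 1)*(q + 2)*(q + 4)*(q + 3)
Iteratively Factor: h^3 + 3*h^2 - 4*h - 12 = (h + 3)*(h^2 - 4) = (h - 2)*(h + 3)*(h + 2)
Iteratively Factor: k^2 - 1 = (k - 1)*(k + 1)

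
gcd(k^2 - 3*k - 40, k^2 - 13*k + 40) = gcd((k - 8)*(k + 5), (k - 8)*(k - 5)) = k - 8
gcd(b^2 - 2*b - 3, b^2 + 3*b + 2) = b + 1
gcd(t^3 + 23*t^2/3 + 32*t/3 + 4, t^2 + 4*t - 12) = t + 6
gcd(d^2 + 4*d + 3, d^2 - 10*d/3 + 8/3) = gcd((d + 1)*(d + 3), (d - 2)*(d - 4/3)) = 1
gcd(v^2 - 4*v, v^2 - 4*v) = v^2 - 4*v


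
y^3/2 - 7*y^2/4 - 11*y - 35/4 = (y/2 + 1/2)*(y - 7)*(y + 5/2)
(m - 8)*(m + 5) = m^2 - 3*m - 40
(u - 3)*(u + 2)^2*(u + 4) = u^4 + 5*u^3 - 4*u^2 - 44*u - 48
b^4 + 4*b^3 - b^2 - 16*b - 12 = (b - 2)*(b + 1)*(b + 2)*(b + 3)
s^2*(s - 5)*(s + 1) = s^4 - 4*s^3 - 5*s^2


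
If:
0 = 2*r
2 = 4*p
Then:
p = 1/2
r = 0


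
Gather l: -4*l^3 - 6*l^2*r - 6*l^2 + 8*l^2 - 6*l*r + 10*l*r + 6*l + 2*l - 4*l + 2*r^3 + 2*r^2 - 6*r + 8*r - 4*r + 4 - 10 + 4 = -4*l^3 + l^2*(2 - 6*r) + l*(4*r + 4) + 2*r^3 + 2*r^2 - 2*r - 2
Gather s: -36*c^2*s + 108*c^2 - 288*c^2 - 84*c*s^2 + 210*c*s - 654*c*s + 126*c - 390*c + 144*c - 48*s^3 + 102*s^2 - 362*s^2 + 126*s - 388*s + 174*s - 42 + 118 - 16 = -180*c^2 - 120*c - 48*s^3 + s^2*(-84*c - 260) + s*(-36*c^2 - 444*c - 88) + 60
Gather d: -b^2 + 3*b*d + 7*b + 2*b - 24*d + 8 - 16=-b^2 + 9*b + d*(3*b - 24) - 8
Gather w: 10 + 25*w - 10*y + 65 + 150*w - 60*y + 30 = 175*w - 70*y + 105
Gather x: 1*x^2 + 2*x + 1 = x^2 + 2*x + 1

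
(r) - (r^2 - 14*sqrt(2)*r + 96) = -r^2 + r + 14*sqrt(2)*r - 96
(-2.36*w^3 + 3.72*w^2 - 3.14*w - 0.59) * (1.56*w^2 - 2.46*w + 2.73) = -3.6816*w^5 + 11.6088*w^4 - 20.4924*w^3 + 16.9596*w^2 - 7.1208*w - 1.6107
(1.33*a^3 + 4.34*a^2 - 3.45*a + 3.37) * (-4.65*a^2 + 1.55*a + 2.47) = -6.1845*a^5 - 18.1195*a^4 + 26.0546*a^3 - 10.2982*a^2 - 3.298*a + 8.3239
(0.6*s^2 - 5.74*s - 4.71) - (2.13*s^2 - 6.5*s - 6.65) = -1.53*s^2 + 0.76*s + 1.94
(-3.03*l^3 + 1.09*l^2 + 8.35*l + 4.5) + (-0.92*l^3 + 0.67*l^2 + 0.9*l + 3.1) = -3.95*l^3 + 1.76*l^2 + 9.25*l + 7.6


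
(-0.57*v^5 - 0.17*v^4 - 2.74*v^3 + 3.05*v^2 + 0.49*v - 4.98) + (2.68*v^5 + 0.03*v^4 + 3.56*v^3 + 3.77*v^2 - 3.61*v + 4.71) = 2.11*v^5 - 0.14*v^4 + 0.82*v^3 + 6.82*v^2 - 3.12*v - 0.27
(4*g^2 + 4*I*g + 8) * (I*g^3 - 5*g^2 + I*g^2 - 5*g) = 4*I*g^5 - 24*g^4 + 4*I*g^4 - 24*g^3 - 12*I*g^3 - 40*g^2 - 12*I*g^2 - 40*g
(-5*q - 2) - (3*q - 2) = -8*q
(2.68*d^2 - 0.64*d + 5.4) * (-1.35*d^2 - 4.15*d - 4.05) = -3.618*d^4 - 10.258*d^3 - 15.488*d^2 - 19.818*d - 21.87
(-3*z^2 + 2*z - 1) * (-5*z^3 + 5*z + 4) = 15*z^5 - 10*z^4 - 10*z^3 - 2*z^2 + 3*z - 4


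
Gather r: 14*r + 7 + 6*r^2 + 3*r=6*r^2 + 17*r + 7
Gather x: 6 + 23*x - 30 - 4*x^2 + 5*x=-4*x^2 + 28*x - 24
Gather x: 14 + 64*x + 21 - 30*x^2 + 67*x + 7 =-30*x^2 + 131*x + 42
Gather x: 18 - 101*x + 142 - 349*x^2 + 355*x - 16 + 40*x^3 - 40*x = 40*x^3 - 349*x^2 + 214*x + 144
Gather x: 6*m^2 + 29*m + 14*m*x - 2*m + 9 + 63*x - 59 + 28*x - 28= 6*m^2 + 27*m + x*(14*m + 91) - 78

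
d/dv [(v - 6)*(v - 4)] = 2*v - 10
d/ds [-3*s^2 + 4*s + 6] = 4 - 6*s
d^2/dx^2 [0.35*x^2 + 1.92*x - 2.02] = 0.700000000000000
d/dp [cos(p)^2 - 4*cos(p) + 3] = 2*(2 - cos(p))*sin(p)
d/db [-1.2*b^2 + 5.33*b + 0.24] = 5.33 - 2.4*b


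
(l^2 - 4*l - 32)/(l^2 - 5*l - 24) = (l + 4)/(l + 3)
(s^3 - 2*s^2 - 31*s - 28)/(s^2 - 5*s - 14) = (s^2 + 5*s + 4)/(s + 2)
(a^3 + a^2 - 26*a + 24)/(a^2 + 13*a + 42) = (a^2 - 5*a + 4)/(a + 7)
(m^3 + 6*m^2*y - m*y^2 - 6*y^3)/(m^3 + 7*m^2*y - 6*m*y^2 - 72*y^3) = (-m^2 + y^2)/(-m^2 - m*y + 12*y^2)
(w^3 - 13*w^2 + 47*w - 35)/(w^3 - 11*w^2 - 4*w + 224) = (w^2 - 6*w + 5)/(w^2 - 4*w - 32)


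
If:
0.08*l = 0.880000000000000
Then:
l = 11.00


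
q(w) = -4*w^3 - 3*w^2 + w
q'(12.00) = -1799.00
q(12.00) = -7332.00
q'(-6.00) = -395.00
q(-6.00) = 750.00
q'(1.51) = -35.42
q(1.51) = -19.10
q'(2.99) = -124.22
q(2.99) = -130.75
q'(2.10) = -64.52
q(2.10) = -48.17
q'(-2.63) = -66.22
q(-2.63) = 49.39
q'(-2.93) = -84.44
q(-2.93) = 71.93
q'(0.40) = -3.32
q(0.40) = -0.34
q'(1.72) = -44.82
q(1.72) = -27.51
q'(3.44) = -161.64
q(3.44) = -194.89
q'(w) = -12*w^2 - 6*w + 1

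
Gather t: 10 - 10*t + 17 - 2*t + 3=30 - 12*t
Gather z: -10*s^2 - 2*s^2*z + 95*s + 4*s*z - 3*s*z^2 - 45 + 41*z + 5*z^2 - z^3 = -10*s^2 + 95*s - z^3 + z^2*(5 - 3*s) + z*(-2*s^2 + 4*s + 41) - 45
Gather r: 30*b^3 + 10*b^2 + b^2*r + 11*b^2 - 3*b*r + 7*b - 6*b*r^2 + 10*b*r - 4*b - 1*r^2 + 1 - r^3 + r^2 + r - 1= 30*b^3 + 21*b^2 - 6*b*r^2 + 3*b - r^3 + r*(b^2 + 7*b + 1)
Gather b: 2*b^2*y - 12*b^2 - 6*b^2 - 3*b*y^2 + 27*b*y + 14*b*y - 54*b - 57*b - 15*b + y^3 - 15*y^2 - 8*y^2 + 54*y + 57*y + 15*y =b^2*(2*y - 18) + b*(-3*y^2 + 41*y - 126) + y^3 - 23*y^2 + 126*y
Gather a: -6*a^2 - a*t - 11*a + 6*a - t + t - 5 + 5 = -6*a^2 + a*(-t - 5)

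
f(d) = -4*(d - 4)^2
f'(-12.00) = 128.00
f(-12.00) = -1024.00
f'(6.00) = -16.00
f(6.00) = -16.00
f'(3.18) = 6.56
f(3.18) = -2.69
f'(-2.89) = 55.12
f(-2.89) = -189.89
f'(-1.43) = 43.44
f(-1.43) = -117.94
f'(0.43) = 28.56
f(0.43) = -50.98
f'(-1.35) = 42.80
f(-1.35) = -114.49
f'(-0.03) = 32.24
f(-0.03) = -64.96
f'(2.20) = 14.40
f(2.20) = -12.96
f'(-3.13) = 57.04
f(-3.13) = -203.35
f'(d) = 32 - 8*d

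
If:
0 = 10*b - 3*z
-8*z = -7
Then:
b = 21/80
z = 7/8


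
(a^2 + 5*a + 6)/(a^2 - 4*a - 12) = (a + 3)/(a - 6)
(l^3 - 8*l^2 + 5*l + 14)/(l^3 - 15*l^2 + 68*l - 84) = (l + 1)/(l - 6)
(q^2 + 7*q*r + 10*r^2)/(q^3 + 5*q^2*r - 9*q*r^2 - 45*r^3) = (q + 2*r)/(q^2 - 9*r^2)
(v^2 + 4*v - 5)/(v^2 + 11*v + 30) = (v - 1)/(v + 6)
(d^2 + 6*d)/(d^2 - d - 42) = d/(d - 7)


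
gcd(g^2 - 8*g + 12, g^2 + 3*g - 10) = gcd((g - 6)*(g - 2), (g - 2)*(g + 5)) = g - 2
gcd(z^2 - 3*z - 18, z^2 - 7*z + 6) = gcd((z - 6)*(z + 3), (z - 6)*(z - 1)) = z - 6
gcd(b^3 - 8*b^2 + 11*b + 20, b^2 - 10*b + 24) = b - 4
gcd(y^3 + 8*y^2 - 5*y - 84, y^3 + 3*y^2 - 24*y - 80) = y + 4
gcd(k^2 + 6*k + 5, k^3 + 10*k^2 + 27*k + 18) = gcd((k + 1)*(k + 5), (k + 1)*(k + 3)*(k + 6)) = k + 1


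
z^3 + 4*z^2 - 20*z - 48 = (z - 4)*(z + 2)*(z + 6)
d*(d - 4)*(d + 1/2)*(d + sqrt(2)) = d^4 - 7*d^3/2 + sqrt(2)*d^3 - 7*sqrt(2)*d^2/2 - 2*d^2 - 2*sqrt(2)*d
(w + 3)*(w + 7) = w^2 + 10*w + 21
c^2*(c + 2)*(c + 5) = c^4 + 7*c^3 + 10*c^2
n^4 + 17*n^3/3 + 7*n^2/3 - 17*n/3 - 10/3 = (n - 1)*(n + 2/3)*(n + 1)*(n + 5)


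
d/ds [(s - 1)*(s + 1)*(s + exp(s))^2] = (s + exp(s))*(2*(s - 1)*(s + 1)*(exp(s) + 1) + (s - 1)*(s + exp(s)) + (s + 1)*(s + exp(s)))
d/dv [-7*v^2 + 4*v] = 4 - 14*v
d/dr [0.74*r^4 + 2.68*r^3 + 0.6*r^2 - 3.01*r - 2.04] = 2.96*r^3 + 8.04*r^2 + 1.2*r - 3.01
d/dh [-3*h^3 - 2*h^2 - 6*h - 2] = -9*h^2 - 4*h - 6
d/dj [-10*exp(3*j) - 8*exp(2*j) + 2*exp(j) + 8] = (-30*exp(2*j) - 16*exp(j) + 2)*exp(j)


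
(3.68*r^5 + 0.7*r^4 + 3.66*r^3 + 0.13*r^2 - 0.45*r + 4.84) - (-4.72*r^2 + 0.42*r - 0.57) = 3.68*r^5 + 0.7*r^4 + 3.66*r^3 + 4.85*r^2 - 0.87*r + 5.41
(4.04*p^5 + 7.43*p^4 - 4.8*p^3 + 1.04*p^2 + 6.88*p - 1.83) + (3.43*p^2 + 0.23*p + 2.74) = 4.04*p^5 + 7.43*p^4 - 4.8*p^3 + 4.47*p^2 + 7.11*p + 0.91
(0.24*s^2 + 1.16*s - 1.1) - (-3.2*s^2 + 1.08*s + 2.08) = 3.44*s^2 + 0.0799999999999998*s - 3.18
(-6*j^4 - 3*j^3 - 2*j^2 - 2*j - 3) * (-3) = 18*j^4 + 9*j^3 + 6*j^2 + 6*j + 9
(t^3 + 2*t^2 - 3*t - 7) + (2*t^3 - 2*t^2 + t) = 3*t^3 - 2*t - 7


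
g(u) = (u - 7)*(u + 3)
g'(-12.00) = -28.00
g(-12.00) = 171.00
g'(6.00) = 8.00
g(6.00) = -9.00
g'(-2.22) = -8.44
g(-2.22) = -7.19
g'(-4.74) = -13.48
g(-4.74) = 20.43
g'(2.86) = 1.72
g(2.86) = -24.26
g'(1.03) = -1.94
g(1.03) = -24.06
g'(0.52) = -2.96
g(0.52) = -22.81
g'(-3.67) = -11.34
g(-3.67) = 7.15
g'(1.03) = -1.94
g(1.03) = -24.06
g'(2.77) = 1.54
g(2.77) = -24.41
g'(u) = 2*u - 4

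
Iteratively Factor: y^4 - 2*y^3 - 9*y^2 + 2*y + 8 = (y - 1)*(y^3 - y^2 - 10*y - 8) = (y - 4)*(y - 1)*(y^2 + 3*y + 2) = (y - 4)*(y - 1)*(y + 1)*(y + 2)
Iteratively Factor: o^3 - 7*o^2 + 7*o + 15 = (o + 1)*(o^2 - 8*o + 15) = (o - 3)*(o + 1)*(o - 5)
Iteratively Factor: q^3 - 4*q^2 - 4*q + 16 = (q - 4)*(q^2 - 4) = (q - 4)*(q + 2)*(q - 2)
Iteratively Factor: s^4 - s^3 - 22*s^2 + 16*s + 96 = (s - 4)*(s^3 + 3*s^2 - 10*s - 24) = (s - 4)*(s + 2)*(s^2 + s - 12) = (s - 4)*(s + 2)*(s + 4)*(s - 3)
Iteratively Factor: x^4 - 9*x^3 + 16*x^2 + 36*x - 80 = (x - 2)*(x^3 - 7*x^2 + 2*x + 40) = (x - 4)*(x - 2)*(x^2 - 3*x - 10) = (x - 5)*(x - 4)*(x - 2)*(x + 2)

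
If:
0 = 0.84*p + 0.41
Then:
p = -0.49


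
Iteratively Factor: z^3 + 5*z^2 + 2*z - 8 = (z + 4)*(z^2 + z - 2) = (z + 2)*(z + 4)*(z - 1)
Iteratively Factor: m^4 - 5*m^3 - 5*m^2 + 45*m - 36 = (m + 3)*(m^3 - 8*m^2 + 19*m - 12) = (m - 1)*(m + 3)*(m^2 - 7*m + 12) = (m - 3)*(m - 1)*(m + 3)*(m - 4)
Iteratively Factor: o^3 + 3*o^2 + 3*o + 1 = (o + 1)*(o^2 + 2*o + 1) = (o + 1)^2*(o + 1)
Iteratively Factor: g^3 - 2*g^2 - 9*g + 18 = (g + 3)*(g^2 - 5*g + 6) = (g - 3)*(g + 3)*(g - 2)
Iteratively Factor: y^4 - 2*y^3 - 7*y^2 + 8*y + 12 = (y + 1)*(y^3 - 3*y^2 - 4*y + 12) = (y + 1)*(y + 2)*(y^2 - 5*y + 6) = (y - 3)*(y + 1)*(y + 2)*(y - 2)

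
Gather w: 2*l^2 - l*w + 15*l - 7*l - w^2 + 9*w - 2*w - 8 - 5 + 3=2*l^2 + 8*l - w^2 + w*(7 - l) - 10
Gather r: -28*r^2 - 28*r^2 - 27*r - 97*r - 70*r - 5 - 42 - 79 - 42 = -56*r^2 - 194*r - 168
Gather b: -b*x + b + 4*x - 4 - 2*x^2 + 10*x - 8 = b*(1 - x) - 2*x^2 + 14*x - 12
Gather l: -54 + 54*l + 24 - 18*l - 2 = 36*l - 32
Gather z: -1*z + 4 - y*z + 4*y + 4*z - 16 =4*y + z*(3 - y) - 12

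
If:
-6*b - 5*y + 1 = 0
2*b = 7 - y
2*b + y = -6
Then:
No Solution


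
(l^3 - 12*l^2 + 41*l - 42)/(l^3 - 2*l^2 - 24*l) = (-l^3 + 12*l^2 - 41*l + 42)/(l*(-l^2 + 2*l + 24))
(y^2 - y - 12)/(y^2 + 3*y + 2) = (y^2 - y - 12)/(y^2 + 3*y + 2)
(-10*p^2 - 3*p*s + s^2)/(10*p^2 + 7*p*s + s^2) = (-5*p + s)/(5*p + s)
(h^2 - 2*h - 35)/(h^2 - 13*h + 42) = (h + 5)/(h - 6)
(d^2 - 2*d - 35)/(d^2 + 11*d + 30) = (d - 7)/(d + 6)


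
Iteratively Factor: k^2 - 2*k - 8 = (k - 4)*(k + 2)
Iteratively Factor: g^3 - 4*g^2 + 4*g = (g - 2)*(g^2 - 2*g) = (g - 2)^2*(g)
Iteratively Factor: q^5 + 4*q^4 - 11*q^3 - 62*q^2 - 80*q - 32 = (q + 4)*(q^4 - 11*q^2 - 18*q - 8) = (q + 1)*(q + 4)*(q^3 - q^2 - 10*q - 8) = (q + 1)*(q + 2)*(q + 4)*(q^2 - 3*q - 4) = (q + 1)^2*(q + 2)*(q + 4)*(q - 4)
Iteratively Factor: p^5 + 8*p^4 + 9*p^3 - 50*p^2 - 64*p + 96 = (p + 4)*(p^4 + 4*p^3 - 7*p^2 - 22*p + 24) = (p + 4)^2*(p^3 - 7*p + 6) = (p - 2)*(p + 4)^2*(p^2 + 2*p - 3) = (p - 2)*(p + 3)*(p + 4)^2*(p - 1)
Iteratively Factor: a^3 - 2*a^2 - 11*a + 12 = (a + 3)*(a^2 - 5*a + 4) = (a - 1)*(a + 3)*(a - 4)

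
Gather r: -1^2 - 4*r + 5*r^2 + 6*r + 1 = 5*r^2 + 2*r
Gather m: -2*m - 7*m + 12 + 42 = 54 - 9*m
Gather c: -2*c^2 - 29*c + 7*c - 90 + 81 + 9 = -2*c^2 - 22*c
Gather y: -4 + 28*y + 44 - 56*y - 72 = -28*y - 32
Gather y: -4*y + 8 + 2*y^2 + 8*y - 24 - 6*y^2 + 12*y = -4*y^2 + 16*y - 16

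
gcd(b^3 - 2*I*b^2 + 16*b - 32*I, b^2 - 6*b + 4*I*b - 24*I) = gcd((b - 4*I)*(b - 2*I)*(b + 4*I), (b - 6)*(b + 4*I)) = b + 4*I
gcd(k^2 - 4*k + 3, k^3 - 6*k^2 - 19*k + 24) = k - 1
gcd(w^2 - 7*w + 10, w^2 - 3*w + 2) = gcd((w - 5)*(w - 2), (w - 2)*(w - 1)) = w - 2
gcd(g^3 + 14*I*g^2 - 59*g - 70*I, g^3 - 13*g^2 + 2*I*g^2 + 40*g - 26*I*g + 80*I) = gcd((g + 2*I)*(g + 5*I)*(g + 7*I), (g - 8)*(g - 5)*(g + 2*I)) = g + 2*I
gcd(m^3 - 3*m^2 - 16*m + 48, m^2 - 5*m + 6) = m - 3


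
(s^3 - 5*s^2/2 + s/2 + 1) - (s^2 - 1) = s^3 - 7*s^2/2 + s/2 + 2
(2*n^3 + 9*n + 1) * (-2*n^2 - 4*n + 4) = -4*n^5 - 8*n^4 - 10*n^3 - 38*n^2 + 32*n + 4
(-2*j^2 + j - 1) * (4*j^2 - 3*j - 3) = -8*j^4 + 10*j^3 - j^2 + 3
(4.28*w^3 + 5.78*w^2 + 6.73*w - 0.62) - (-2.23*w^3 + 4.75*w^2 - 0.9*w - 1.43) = 6.51*w^3 + 1.03*w^2 + 7.63*w + 0.81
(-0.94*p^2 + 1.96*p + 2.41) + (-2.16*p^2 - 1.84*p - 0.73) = -3.1*p^2 + 0.12*p + 1.68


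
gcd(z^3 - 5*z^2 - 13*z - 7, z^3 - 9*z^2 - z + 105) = z - 7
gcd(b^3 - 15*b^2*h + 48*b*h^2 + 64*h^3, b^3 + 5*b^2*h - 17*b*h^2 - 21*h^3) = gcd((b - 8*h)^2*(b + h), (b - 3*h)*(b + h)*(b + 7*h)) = b + h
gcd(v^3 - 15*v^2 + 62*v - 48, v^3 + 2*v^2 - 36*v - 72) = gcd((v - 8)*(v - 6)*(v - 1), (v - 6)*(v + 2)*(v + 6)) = v - 6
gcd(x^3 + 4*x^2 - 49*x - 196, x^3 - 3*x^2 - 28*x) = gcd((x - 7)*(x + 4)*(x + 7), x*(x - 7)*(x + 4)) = x^2 - 3*x - 28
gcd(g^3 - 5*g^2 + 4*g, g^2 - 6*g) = g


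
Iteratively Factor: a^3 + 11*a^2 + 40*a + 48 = (a + 4)*(a^2 + 7*a + 12) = (a + 3)*(a + 4)*(a + 4)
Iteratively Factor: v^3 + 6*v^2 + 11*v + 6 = (v + 3)*(v^2 + 3*v + 2) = (v + 2)*(v + 3)*(v + 1)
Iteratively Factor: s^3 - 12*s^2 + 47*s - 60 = (s - 5)*(s^2 - 7*s + 12) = (s - 5)*(s - 3)*(s - 4)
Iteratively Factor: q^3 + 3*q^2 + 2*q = (q + 1)*(q^2 + 2*q) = q*(q + 1)*(q + 2)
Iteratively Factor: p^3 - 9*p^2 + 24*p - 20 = (p - 2)*(p^2 - 7*p + 10) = (p - 2)^2*(p - 5)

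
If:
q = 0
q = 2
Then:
No Solution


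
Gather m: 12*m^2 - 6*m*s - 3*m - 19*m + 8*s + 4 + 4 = 12*m^2 + m*(-6*s - 22) + 8*s + 8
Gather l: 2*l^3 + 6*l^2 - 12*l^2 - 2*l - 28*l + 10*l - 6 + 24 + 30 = 2*l^3 - 6*l^2 - 20*l + 48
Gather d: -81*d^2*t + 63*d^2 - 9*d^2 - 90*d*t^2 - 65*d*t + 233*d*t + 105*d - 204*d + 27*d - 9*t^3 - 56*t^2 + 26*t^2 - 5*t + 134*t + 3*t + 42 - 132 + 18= d^2*(54 - 81*t) + d*(-90*t^2 + 168*t - 72) - 9*t^3 - 30*t^2 + 132*t - 72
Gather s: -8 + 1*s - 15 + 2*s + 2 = 3*s - 21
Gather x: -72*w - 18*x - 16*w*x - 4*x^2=-72*w - 4*x^2 + x*(-16*w - 18)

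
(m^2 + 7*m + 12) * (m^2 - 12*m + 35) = m^4 - 5*m^3 - 37*m^2 + 101*m + 420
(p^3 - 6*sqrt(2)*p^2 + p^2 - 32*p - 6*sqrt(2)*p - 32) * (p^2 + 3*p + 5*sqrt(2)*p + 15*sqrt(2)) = p^5 - sqrt(2)*p^4 + 4*p^4 - 89*p^3 - 4*sqrt(2)*p^3 - 368*p^2 - 163*sqrt(2)*p^2 - 640*sqrt(2)*p - 276*p - 480*sqrt(2)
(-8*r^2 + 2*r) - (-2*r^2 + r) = -6*r^2 + r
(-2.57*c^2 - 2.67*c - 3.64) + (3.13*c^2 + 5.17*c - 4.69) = 0.56*c^2 + 2.5*c - 8.33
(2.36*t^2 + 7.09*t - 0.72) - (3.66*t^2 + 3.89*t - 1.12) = -1.3*t^2 + 3.2*t + 0.4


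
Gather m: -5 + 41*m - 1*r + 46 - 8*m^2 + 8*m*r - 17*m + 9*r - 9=-8*m^2 + m*(8*r + 24) + 8*r + 32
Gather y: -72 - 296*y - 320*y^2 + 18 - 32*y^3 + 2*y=-32*y^3 - 320*y^2 - 294*y - 54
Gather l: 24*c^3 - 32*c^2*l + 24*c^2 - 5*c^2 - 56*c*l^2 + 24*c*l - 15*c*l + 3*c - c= 24*c^3 + 19*c^2 - 56*c*l^2 + 2*c + l*(-32*c^2 + 9*c)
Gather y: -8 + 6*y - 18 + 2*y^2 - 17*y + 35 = 2*y^2 - 11*y + 9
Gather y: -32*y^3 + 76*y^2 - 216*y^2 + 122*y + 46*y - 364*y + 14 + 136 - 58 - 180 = -32*y^3 - 140*y^2 - 196*y - 88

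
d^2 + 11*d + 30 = (d + 5)*(d + 6)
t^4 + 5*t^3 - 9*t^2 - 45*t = t*(t - 3)*(t + 3)*(t + 5)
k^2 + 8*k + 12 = (k + 2)*(k + 6)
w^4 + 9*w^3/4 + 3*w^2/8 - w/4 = w*(w - 1/4)*(w + 1/2)*(w + 2)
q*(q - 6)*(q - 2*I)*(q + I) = q^4 - 6*q^3 - I*q^3 + 2*q^2 + 6*I*q^2 - 12*q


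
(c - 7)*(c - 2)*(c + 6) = c^3 - 3*c^2 - 40*c + 84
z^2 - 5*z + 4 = (z - 4)*(z - 1)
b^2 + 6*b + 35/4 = (b + 5/2)*(b + 7/2)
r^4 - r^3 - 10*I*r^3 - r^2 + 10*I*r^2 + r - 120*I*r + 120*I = (r - 1)*(r - 8*I)*(r - 5*I)*(r + 3*I)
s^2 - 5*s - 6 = (s - 6)*(s + 1)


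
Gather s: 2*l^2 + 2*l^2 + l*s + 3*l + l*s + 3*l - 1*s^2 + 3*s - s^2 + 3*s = 4*l^2 + 6*l - 2*s^2 + s*(2*l + 6)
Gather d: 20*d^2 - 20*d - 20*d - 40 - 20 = 20*d^2 - 40*d - 60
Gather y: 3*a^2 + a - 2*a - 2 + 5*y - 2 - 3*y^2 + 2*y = 3*a^2 - a - 3*y^2 + 7*y - 4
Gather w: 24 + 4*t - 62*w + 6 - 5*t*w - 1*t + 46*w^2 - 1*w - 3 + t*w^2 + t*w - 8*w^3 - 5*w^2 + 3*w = 3*t - 8*w^3 + w^2*(t + 41) + w*(-4*t - 60) + 27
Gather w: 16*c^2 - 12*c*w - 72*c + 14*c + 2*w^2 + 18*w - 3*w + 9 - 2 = 16*c^2 - 58*c + 2*w^2 + w*(15 - 12*c) + 7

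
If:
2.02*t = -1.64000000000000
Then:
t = -0.81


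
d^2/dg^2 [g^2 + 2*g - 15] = 2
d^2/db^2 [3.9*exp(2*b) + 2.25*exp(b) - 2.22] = (15.6*exp(b) + 2.25)*exp(b)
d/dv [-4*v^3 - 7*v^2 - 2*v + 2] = -12*v^2 - 14*v - 2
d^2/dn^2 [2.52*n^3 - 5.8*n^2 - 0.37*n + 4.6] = 15.12*n - 11.6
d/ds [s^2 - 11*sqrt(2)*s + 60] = 2*s - 11*sqrt(2)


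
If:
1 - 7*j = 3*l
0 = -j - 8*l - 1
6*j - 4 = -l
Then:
No Solution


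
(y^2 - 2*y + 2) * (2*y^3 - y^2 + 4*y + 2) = 2*y^5 - 5*y^4 + 10*y^3 - 8*y^2 + 4*y + 4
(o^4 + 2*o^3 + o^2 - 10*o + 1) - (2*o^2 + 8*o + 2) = o^4 + 2*o^3 - o^2 - 18*o - 1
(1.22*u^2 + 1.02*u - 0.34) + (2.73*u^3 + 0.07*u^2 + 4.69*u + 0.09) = 2.73*u^3 + 1.29*u^2 + 5.71*u - 0.25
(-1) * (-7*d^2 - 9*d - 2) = 7*d^2 + 9*d + 2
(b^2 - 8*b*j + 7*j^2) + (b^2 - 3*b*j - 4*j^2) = 2*b^2 - 11*b*j + 3*j^2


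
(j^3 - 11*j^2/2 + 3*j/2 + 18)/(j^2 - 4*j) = j - 3/2 - 9/(2*j)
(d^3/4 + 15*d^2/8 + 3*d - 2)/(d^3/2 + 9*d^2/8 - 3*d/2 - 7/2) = (2*d^3 + 15*d^2 + 24*d - 16)/(4*d^3 + 9*d^2 - 12*d - 28)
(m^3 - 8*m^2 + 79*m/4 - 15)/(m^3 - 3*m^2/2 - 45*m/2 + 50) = (m - 3/2)/(m + 5)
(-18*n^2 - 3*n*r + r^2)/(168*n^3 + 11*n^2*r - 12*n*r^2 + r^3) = (-6*n + r)/(56*n^2 - 15*n*r + r^2)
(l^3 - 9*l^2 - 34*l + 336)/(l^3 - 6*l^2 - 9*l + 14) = (l^2 - 2*l - 48)/(l^2 + l - 2)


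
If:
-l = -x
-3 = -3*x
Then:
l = 1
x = 1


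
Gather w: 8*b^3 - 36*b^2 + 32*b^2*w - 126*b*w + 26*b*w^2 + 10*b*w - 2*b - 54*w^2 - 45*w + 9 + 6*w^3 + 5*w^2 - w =8*b^3 - 36*b^2 - 2*b + 6*w^3 + w^2*(26*b - 49) + w*(32*b^2 - 116*b - 46) + 9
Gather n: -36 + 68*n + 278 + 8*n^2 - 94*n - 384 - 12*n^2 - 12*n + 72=-4*n^2 - 38*n - 70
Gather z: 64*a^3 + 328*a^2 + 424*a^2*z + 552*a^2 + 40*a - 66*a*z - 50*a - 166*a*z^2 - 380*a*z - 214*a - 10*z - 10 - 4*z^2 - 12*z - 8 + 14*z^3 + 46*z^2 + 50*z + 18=64*a^3 + 880*a^2 - 224*a + 14*z^3 + z^2*(42 - 166*a) + z*(424*a^2 - 446*a + 28)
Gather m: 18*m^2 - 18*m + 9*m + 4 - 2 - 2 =18*m^2 - 9*m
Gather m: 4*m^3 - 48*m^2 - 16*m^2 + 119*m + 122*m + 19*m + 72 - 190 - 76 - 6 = 4*m^3 - 64*m^2 + 260*m - 200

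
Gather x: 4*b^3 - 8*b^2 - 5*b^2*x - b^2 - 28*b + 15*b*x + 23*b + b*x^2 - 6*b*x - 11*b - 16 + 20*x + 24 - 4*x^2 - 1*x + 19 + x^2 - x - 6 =4*b^3 - 9*b^2 - 16*b + x^2*(b - 3) + x*(-5*b^2 + 9*b + 18) + 21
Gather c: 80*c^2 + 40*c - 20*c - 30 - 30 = 80*c^2 + 20*c - 60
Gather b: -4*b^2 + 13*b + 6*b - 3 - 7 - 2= -4*b^2 + 19*b - 12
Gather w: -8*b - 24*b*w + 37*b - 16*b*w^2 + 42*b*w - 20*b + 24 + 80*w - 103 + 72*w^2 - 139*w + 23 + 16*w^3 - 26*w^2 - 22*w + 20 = 9*b + 16*w^3 + w^2*(46 - 16*b) + w*(18*b - 81) - 36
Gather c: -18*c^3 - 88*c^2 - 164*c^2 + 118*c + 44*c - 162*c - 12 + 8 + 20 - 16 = -18*c^3 - 252*c^2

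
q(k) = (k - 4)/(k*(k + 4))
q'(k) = -(k - 4)/(k*(k + 4)^2) + 1/(k*(k + 4)) - (k - 4)/(k^2*(k + 4))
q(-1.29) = 1.51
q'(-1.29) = 0.33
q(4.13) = 0.00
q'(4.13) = 0.03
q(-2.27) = 1.60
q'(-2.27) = -0.47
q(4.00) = 0.00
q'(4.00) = 0.03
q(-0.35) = 3.41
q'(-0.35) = 8.01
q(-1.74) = 1.46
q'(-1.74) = -0.06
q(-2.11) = 1.53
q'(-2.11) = -0.34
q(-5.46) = -1.19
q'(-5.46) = -0.90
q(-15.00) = -0.12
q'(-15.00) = -0.01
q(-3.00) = 2.33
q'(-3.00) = -1.89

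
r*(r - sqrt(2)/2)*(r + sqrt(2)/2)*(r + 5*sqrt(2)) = r^4 + 5*sqrt(2)*r^3 - r^2/2 - 5*sqrt(2)*r/2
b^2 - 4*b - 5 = (b - 5)*(b + 1)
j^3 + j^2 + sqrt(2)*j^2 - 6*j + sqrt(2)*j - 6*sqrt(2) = (j - 2)*(j + 3)*(j + sqrt(2))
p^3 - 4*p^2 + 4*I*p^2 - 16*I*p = p*(p - 4)*(p + 4*I)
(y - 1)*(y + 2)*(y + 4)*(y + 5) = y^4 + 10*y^3 + 27*y^2 + 2*y - 40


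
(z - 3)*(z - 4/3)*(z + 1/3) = z^3 - 4*z^2 + 23*z/9 + 4/3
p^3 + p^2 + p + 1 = (p + 1)*(p - I)*(p + I)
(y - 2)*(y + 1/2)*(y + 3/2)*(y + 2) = y^4 + 2*y^3 - 13*y^2/4 - 8*y - 3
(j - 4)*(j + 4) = j^2 - 16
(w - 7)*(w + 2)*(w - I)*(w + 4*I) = w^4 - 5*w^3 + 3*I*w^3 - 10*w^2 - 15*I*w^2 - 20*w - 42*I*w - 56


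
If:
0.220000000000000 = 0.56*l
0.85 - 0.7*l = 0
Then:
No Solution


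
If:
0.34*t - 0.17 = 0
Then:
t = 0.50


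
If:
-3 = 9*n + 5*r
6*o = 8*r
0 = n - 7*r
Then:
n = -21/68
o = -1/17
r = -3/68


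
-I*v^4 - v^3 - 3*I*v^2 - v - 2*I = (v - 2*I)*(v - I)*(v + I)*(-I*v + 1)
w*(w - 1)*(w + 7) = w^3 + 6*w^2 - 7*w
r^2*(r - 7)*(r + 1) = r^4 - 6*r^3 - 7*r^2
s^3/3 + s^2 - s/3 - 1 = (s/3 + 1)*(s - 1)*(s + 1)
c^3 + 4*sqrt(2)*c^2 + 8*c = c*(c + 2*sqrt(2))^2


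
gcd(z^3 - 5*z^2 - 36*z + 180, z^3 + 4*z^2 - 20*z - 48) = z + 6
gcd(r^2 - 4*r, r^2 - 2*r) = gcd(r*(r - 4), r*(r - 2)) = r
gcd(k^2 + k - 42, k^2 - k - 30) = k - 6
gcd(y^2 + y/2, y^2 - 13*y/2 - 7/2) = y + 1/2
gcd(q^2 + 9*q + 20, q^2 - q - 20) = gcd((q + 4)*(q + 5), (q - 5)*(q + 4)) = q + 4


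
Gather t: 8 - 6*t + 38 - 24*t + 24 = 70 - 30*t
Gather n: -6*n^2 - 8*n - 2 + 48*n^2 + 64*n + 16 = 42*n^2 + 56*n + 14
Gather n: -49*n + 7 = 7 - 49*n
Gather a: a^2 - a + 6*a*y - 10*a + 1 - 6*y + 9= a^2 + a*(6*y - 11) - 6*y + 10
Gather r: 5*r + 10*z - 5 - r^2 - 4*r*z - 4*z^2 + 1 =-r^2 + r*(5 - 4*z) - 4*z^2 + 10*z - 4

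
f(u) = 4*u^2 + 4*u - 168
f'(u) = 8*u + 4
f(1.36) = -155.16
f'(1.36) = 14.88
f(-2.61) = -151.19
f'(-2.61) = -16.88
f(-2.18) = -157.71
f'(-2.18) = -13.44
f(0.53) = -164.76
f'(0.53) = 8.24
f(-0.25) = -168.75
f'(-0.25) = 2.00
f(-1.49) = -165.08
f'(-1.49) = -7.92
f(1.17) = -157.84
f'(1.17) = 13.36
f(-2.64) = -150.68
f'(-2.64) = -17.12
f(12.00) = 456.00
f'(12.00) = 100.00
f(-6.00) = -48.00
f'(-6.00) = -44.00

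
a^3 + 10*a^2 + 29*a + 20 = (a + 1)*(a + 4)*(a + 5)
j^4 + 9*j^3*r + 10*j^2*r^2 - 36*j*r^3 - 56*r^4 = (j - 2*r)*(j + 2*r)^2*(j + 7*r)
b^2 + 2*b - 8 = (b - 2)*(b + 4)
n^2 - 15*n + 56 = (n - 8)*(n - 7)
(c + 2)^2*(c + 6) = c^3 + 10*c^2 + 28*c + 24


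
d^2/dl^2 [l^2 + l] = 2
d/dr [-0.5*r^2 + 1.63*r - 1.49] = 1.63 - 1.0*r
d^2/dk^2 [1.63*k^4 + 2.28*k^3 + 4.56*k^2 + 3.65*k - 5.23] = 19.56*k^2 + 13.68*k + 9.12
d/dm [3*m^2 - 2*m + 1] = 6*m - 2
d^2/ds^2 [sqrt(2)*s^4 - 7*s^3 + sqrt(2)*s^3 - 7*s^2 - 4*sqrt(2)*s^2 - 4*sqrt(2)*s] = 12*sqrt(2)*s^2 - 42*s + 6*sqrt(2)*s - 14 - 8*sqrt(2)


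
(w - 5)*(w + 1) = w^2 - 4*w - 5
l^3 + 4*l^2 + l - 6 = (l - 1)*(l + 2)*(l + 3)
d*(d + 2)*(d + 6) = d^3 + 8*d^2 + 12*d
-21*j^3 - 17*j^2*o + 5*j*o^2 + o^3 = (-3*j + o)*(j + o)*(7*j + o)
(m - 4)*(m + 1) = m^2 - 3*m - 4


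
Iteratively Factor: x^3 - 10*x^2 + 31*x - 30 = (x - 5)*(x^2 - 5*x + 6) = (x - 5)*(x - 2)*(x - 3)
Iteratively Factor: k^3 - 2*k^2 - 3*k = (k + 1)*(k^2 - 3*k) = (k - 3)*(k + 1)*(k)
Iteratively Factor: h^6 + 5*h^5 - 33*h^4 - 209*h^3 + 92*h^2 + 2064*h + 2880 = (h - 5)*(h^5 + 10*h^4 + 17*h^3 - 124*h^2 - 528*h - 576) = (h - 5)*(h - 4)*(h^4 + 14*h^3 + 73*h^2 + 168*h + 144) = (h - 5)*(h - 4)*(h + 4)*(h^3 + 10*h^2 + 33*h + 36) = (h - 5)*(h - 4)*(h + 3)*(h + 4)*(h^2 + 7*h + 12) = (h - 5)*(h - 4)*(h + 3)*(h + 4)^2*(h + 3)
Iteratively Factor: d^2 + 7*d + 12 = (d + 4)*(d + 3)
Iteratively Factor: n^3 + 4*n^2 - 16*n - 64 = (n + 4)*(n^2 - 16) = (n - 4)*(n + 4)*(n + 4)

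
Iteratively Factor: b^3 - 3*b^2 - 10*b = (b)*(b^2 - 3*b - 10) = b*(b - 5)*(b + 2)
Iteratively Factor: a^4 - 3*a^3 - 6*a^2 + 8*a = (a + 2)*(a^3 - 5*a^2 + 4*a) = a*(a + 2)*(a^2 - 5*a + 4) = a*(a - 4)*(a + 2)*(a - 1)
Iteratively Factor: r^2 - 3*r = (r)*(r - 3)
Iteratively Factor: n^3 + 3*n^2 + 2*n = (n + 2)*(n^2 + n) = n*(n + 2)*(n + 1)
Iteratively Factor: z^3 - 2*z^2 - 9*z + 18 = (z - 3)*(z^2 + z - 6) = (z - 3)*(z + 3)*(z - 2)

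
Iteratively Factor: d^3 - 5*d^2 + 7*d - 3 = (d - 1)*(d^2 - 4*d + 3) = (d - 3)*(d - 1)*(d - 1)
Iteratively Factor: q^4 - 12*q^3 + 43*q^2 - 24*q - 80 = (q - 4)*(q^3 - 8*q^2 + 11*q + 20) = (q - 5)*(q - 4)*(q^2 - 3*q - 4) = (q - 5)*(q - 4)^2*(q + 1)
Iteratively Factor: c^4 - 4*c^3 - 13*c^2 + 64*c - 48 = (c - 3)*(c^3 - c^2 - 16*c + 16) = (c - 4)*(c - 3)*(c^2 + 3*c - 4) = (c - 4)*(c - 3)*(c - 1)*(c + 4)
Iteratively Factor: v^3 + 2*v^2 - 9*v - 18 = (v - 3)*(v^2 + 5*v + 6) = (v - 3)*(v + 3)*(v + 2)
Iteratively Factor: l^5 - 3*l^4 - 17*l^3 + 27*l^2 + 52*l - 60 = (l + 3)*(l^4 - 6*l^3 + l^2 + 24*l - 20) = (l - 2)*(l + 3)*(l^3 - 4*l^2 - 7*l + 10) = (l - 2)*(l + 2)*(l + 3)*(l^2 - 6*l + 5) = (l - 5)*(l - 2)*(l + 2)*(l + 3)*(l - 1)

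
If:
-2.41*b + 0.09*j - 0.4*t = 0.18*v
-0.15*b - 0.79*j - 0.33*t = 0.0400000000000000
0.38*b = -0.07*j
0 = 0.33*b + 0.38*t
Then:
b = 0.01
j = -0.05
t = -0.01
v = -0.13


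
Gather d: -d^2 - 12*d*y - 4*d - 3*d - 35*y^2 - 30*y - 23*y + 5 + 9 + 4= -d^2 + d*(-12*y - 7) - 35*y^2 - 53*y + 18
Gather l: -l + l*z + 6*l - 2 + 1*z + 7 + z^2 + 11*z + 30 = l*(z + 5) + z^2 + 12*z + 35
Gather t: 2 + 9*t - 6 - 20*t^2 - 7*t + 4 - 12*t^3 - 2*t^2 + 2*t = -12*t^3 - 22*t^2 + 4*t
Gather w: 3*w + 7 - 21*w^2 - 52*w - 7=-21*w^2 - 49*w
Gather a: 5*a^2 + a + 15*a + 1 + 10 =5*a^2 + 16*a + 11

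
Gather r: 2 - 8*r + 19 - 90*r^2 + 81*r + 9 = -90*r^2 + 73*r + 30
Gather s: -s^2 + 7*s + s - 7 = -s^2 + 8*s - 7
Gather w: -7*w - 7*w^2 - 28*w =-7*w^2 - 35*w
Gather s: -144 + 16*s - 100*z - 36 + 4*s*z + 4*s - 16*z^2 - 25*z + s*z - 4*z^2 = s*(5*z + 20) - 20*z^2 - 125*z - 180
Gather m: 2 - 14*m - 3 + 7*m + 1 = -7*m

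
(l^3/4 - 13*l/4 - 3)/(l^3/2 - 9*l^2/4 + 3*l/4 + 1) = (l^2 + 4*l + 3)/(2*l^2 - l - 1)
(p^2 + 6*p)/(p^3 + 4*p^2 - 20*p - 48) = p/(p^2 - 2*p - 8)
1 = 1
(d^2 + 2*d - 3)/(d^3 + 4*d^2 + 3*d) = (d - 1)/(d*(d + 1))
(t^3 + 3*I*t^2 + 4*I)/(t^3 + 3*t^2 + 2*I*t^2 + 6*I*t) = (t^2 + I*t + 2)/(t*(t + 3))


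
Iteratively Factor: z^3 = (z)*(z^2) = z^2*(z)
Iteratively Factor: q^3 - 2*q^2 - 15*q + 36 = (q - 3)*(q^2 + q - 12) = (q - 3)*(q + 4)*(q - 3)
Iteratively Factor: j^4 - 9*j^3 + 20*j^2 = (j)*(j^3 - 9*j^2 + 20*j) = j*(j - 4)*(j^2 - 5*j) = j^2*(j - 4)*(j - 5)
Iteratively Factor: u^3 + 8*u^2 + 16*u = (u + 4)*(u^2 + 4*u) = (u + 4)^2*(u)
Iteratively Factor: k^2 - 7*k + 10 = (k - 2)*(k - 5)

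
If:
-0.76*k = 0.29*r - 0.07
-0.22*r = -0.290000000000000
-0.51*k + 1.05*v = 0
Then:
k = -0.41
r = 1.32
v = -0.20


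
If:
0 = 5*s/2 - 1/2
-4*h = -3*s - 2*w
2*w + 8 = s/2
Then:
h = -73/40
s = 1/5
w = -79/20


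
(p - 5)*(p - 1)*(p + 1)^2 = p^4 - 4*p^3 - 6*p^2 + 4*p + 5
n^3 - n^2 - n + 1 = (n - 1)^2*(n + 1)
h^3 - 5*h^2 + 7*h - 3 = (h - 3)*(h - 1)^2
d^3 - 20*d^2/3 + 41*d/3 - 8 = (d - 3)*(d - 8/3)*(d - 1)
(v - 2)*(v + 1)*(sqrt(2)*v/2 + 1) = sqrt(2)*v^3/2 - sqrt(2)*v^2/2 + v^2 - sqrt(2)*v - v - 2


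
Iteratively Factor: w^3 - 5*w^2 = (w)*(w^2 - 5*w) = w^2*(w - 5)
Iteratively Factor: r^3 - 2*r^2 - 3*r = (r)*(r^2 - 2*r - 3) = r*(r + 1)*(r - 3)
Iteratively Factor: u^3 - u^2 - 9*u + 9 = (u - 1)*(u^2 - 9) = (u - 3)*(u - 1)*(u + 3)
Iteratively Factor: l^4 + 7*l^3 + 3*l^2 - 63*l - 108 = (l + 4)*(l^3 + 3*l^2 - 9*l - 27) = (l - 3)*(l + 4)*(l^2 + 6*l + 9) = (l - 3)*(l + 3)*(l + 4)*(l + 3)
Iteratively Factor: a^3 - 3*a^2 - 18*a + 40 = (a - 5)*(a^2 + 2*a - 8) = (a - 5)*(a + 4)*(a - 2)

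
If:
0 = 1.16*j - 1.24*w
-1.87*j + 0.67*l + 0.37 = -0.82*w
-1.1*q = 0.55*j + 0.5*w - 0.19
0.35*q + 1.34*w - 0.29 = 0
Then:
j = 0.25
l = -0.15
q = -0.06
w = 0.23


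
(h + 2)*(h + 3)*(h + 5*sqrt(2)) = h^3 + 5*h^2 + 5*sqrt(2)*h^2 + 6*h + 25*sqrt(2)*h + 30*sqrt(2)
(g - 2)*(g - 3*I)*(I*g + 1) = I*g^3 + 4*g^2 - 2*I*g^2 - 8*g - 3*I*g + 6*I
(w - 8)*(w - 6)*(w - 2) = w^3 - 16*w^2 + 76*w - 96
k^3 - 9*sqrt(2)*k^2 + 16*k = k*(k - 8*sqrt(2))*(k - sqrt(2))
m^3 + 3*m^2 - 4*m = m*(m - 1)*(m + 4)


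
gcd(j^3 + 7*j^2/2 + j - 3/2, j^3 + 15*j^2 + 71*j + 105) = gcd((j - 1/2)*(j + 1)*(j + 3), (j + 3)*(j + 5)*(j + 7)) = j + 3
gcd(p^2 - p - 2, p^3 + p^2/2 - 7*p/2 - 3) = p^2 - p - 2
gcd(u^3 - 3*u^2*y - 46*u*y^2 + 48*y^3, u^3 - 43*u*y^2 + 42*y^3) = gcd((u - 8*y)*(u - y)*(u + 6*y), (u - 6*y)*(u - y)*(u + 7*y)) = -u + y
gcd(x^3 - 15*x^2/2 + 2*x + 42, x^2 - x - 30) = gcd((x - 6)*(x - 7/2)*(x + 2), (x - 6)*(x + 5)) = x - 6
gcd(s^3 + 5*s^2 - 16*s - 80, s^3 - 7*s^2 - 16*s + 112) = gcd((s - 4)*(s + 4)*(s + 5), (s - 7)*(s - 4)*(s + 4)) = s^2 - 16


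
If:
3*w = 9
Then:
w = 3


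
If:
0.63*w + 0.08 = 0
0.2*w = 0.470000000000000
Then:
No Solution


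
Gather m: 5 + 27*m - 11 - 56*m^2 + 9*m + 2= -56*m^2 + 36*m - 4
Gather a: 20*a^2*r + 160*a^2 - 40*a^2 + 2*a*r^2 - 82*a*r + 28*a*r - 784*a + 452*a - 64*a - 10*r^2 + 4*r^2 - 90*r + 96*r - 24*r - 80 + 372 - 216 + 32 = a^2*(20*r + 120) + a*(2*r^2 - 54*r - 396) - 6*r^2 - 18*r + 108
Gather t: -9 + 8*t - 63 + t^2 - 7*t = t^2 + t - 72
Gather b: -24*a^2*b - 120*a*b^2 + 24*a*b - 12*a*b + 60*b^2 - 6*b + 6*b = b^2*(60 - 120*a) + b*(-24*a^2 + 12*a)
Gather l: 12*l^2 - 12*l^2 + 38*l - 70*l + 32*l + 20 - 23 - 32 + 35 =0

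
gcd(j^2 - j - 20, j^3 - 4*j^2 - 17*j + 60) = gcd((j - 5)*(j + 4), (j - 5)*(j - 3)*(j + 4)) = j^2 - j - 20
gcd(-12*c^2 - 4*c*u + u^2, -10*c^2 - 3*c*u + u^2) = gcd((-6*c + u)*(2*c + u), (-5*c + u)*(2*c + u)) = 2*c + u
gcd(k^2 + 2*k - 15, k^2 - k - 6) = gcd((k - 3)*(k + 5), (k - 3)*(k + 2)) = k - 3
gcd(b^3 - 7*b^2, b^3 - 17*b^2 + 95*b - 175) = b - 7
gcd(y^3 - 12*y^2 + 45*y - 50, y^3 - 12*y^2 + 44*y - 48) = y - 2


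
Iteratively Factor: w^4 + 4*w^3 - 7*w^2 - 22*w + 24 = (w - 2)*(w^3 + 6*w^2 + 5*w - 12) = (w - 2)*(w + 4)*(w^2 + 2*w - 3) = (w - 2)*(w + 3)*(w + 4)*(w - 1)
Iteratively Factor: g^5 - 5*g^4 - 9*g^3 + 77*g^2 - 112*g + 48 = (g - 3)*(g^4 - 2*g^3 - 15*g^2 + 32*g - 16) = (g - 4)*(g - 3)*(g^3 + 2*g^2 - 7*g + 4) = (g - 4)*(g - 3)*(g + 4)*(g^2 - 2*g + 1) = (g - 4)*(g - 3)*(g - 1)*(g + 4)*(g - 1)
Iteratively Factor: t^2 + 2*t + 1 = (t + 1)*(t + 1)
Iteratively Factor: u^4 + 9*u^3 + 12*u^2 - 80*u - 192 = (u + 4)*(u^3 + 5*u^2 - 8*u - 48) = (u + 4)^2*(u^2 + u - 12) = (u + 4)^3*(u - 3)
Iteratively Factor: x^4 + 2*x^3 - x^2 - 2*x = (x)*(x^3 + 2*x^2 - x - 2) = x*(x - 1)*(x^2 + 3*x + 2) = x*(x - 1)*(x + 1)*(x + 2)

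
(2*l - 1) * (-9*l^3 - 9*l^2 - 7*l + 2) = -18*l^4 - 9*l^3 - 5*l^2 + 11*l - 2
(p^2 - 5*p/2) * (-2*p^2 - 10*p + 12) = -2*p^4 - 5*p^3 + 37*p^2 - 30*p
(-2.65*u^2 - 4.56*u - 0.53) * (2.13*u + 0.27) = -5.6445*u^3 - 10.4283*u^2 - 2.3601*u - 0.1431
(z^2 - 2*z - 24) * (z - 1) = z^3 - 3*z^2 - 22*z + 24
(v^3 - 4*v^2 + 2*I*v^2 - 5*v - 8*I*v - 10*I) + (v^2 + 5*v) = v^3 - 3*v^2 + 2*I*v^2 - 8*I*v - 10*I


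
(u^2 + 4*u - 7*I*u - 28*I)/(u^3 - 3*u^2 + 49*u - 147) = (u + 4)/(u^2 + u*(-3 + 7*I) - 21*I)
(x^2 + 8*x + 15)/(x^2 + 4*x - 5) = (x + 3)/(x - 1)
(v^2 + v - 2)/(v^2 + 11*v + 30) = (v^2 + v - 2)/(v^2 + 11*v + 30)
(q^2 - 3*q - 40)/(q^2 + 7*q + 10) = (q - 8)/(q + 2)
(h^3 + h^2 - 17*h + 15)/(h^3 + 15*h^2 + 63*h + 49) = (h^3 + h^2 - 17*h + 15)/(h^3 + 15*h^2 + 63*h + 49)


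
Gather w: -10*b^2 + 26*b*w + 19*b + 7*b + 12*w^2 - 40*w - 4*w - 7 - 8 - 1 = -10*b^2 + 26*b + 12*w^2 + w*(26*b - 44) - 16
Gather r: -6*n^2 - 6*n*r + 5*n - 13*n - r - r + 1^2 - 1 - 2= -6*n^2 - 8*n + r*(-6*n - 2) - 2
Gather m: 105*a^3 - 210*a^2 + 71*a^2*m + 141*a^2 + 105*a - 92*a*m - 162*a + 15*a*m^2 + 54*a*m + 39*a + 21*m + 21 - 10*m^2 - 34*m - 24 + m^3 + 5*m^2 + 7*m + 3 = 105*a^3 - 69*a^2 - 18*a + m^3 + m^2*(15*a - 5) + m*(71*a^2 - 38*a - 6)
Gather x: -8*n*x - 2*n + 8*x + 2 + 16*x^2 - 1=-2*n + 16*x^2 + x*(8 - 8*n) + 1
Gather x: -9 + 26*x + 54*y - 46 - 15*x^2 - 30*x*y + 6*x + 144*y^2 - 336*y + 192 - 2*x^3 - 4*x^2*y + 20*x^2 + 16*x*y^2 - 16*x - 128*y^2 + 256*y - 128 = -2*x^3 + x^2*(5 - 4*y) + x*(16*y^2 - 30*y + 16) + 16*y^2 - 26*y + 9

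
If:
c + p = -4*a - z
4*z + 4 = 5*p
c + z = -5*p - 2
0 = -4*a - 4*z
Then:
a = 13/18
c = -43/18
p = 2/9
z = -13/18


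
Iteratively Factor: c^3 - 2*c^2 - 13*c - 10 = (c + 2)*(c^2 - 4*c - 5) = (c - 5)*(c + 2)*(c + 1)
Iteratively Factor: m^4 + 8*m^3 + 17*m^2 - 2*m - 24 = (m + 3)*(m^3 + 5*m^2 + 2*m - 8) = (m + 2)*(m + 3)*(m^2 + 3*m - 4) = (m + 2)*(m + 3)*(m + 4)*(m - 1)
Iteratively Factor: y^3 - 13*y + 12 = (y - 1)*(y^2 + y - 12) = (y - 3)*(y - 1)*(y + 4)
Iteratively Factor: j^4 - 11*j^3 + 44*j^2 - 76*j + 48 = (j - 4)*(j^3 - 7*j^2 + 16*j - 12) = (j - 4)*(j - 3)*(j^2 - 4*j + 4) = (j - 4)*(j - 3)*(j - 2)*(j - 2)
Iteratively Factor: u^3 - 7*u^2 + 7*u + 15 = (u - 3)*(u^2 - 4*u - 5) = (u - 5)*(u - 3)*(u + 1)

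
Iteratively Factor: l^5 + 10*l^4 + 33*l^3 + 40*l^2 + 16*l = (l + 1)*(l^4 + 9*l^3 + 24*l^2 + 16*l) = (l + 1)*(l + 4)*(l^3 + 5*l^2 + 4*l) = (l + 1)^2*(l + 4)*(l^2 + 4*l) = (l + 1)^2*(l + 4)^2*(l)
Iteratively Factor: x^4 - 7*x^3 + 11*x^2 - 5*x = (x - 5)*(x^3 - 2*x^2 + x) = (x - 5)*(x - 1)*(x^2 - x) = x*(x - 5)*(x - 1)*(x - 1)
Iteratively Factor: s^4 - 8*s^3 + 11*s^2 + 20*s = (s - 5)*(s^3 - 3*s^2 - 4*s) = (s - 5)*(s - 4)*(s^2 + s) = s*(s - 5)*(s - 4)*(s + 1)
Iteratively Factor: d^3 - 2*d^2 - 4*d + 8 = (d - 2)*(d^2 - 4) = (d - 2)^2*(d + 2)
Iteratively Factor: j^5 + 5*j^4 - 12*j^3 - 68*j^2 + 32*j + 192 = (j + 2)*(j^4 + 3*j^3 - 18*j^2 - 32*j + 96) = (j + 2)*(j + 4)*(j^3 - j^2 - 14*j + 24) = (j + 2)*(j + 4)^2*(j^2 - 5*j + 6) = (j - 3)*(j + 2)*(j + 4)^2*(j - 2)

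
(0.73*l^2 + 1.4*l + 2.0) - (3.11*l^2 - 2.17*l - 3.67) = -2.38*l^2 + 3.57*l + 5.67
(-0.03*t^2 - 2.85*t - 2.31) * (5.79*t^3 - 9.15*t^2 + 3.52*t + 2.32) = -0.1737*t^5 - 16.227*t^4 + 12.597*t^3 + 11.0349*t^2 - 14.7432*t - 5.3592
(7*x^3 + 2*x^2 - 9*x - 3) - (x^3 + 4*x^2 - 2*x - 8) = 6*x^3 - 2*x^2 - 7*x + 5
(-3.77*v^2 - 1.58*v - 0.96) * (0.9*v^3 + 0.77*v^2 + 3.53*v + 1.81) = -3.393*v^5 - 4.3249*v^4 - 15.3887*v^3 - 13.1403*v^2 - 6.2486*v - 1.7376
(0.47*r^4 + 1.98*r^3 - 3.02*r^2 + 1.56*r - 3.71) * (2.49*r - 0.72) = 1.1703*r^5 + 4.5918*r^4 - 8.9454*r^3 + 6.0588*r^2 - 10.3611*r + 2.6712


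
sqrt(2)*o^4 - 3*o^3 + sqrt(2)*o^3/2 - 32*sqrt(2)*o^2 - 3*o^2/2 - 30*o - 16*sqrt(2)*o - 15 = (o - 5*sqrt(2))*(o + sqrt(2)/2)*(o + 3*sqrt(2))*(sqrt(2)*o + sqrt(2)/2)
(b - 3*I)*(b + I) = b^2 - 2*I*b + 3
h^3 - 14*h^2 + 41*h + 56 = (h - 8)*(h - 7)*(h + 1)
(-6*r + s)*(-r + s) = 6*r^2 - 7*r*s + s^2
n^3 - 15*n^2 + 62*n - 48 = (n - 8)*(n - 6)*(n - 1)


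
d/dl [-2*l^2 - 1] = -4*l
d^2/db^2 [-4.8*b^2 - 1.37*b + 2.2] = -9.60000000000000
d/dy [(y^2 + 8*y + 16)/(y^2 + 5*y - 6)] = (-3*y^2 - 44*y - 128)/(y^4 + 10*y^3 + 13*y^2 - 60*y + 36)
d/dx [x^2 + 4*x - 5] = 2*x + 4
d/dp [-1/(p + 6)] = (p + 6)^(-2)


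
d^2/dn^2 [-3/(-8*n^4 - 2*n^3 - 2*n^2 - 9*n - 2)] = 6*(-2*(24*n^2 + 3*n + 1)*(8*n^4 + 2*n^3 + 2*n^2 + 9*n + 2) + (32*n^3 + 6*n^2 + 4*n + 9)^2)/(8*n^4 + 2*n^3 + 2*n^2 + 9*n + 2)^3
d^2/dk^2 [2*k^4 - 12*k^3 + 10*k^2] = 24*k^2 - 72*k + 20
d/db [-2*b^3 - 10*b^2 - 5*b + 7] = -6*b^2 - 20*b - 5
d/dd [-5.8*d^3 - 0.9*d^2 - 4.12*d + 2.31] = -17.4*d^2 - 1.8*d - 4.12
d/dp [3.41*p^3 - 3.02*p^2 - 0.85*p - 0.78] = 10.23*p^2 - 6.04*p - 0.85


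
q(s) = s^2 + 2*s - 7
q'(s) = 2*s + 2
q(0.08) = -6.83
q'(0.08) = 2.16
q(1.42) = -2.14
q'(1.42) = 4.84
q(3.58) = 12.98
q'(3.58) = 9.16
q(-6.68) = 24.26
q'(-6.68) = -11.36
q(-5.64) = 13.53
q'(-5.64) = -9.28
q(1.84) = 0.07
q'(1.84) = 5.68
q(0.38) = -6.10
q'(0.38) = 2.76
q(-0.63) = -7.86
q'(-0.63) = 0.74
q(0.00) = -7.00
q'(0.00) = 2.00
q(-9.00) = 56.00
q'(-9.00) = -16.00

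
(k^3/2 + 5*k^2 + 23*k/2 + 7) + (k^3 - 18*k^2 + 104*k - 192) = 3*k^3/2 - 13*k^2 + 231*k/2 - 185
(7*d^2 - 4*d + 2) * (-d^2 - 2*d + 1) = -7*d^4 - 10*d^3 + 13*d^2 - 8*d + 2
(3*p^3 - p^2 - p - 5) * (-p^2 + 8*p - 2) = -3*p^5 + 25*p^4 - 13*p^3 - p^2 - 38*p + 10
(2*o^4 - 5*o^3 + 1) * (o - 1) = 2*o^5 - 7*o^4 + 5*o^3 + o - 1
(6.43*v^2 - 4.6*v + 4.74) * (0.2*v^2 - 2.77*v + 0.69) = 1.286*v^4 - 18.7311*v^3 + 18.1267*v^2 - 16.3038*v + 3.2706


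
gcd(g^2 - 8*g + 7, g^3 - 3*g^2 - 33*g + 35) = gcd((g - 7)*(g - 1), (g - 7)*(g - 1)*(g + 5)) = g^2 - 8*g + 7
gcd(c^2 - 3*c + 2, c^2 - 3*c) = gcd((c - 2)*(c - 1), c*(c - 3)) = 1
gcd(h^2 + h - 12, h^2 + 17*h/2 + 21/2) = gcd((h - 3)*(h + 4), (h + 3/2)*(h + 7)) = 1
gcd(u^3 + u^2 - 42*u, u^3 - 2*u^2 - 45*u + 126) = u^2 + u - 42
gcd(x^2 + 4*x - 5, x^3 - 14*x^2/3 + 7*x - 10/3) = x - 1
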